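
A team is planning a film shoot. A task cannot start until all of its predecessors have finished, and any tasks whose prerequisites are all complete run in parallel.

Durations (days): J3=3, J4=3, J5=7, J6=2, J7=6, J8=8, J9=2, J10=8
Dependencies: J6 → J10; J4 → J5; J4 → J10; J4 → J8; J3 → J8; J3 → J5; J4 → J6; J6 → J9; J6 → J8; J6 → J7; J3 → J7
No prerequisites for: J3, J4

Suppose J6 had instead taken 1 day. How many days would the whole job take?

As given, the longest chain is J4→J6→J8 = 3+2+8 = 13, so the finish is 13 days.
J6 is on the critical path; changing it to 1 makes that path 12 days.
That remains the longest chain; total 12 days.

12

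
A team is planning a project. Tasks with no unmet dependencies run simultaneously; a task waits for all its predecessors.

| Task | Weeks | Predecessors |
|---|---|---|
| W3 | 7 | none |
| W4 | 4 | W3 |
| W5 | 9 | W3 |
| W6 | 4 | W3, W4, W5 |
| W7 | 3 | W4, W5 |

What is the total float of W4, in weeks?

Critical path: W3→W5→W6 = 7+9+4 = 20, so the finish is 20 weeks.
Longest path through W4: 15 weeks (earliest finish 11, latest finish 16).
Float = 20 − 15 = 5.

5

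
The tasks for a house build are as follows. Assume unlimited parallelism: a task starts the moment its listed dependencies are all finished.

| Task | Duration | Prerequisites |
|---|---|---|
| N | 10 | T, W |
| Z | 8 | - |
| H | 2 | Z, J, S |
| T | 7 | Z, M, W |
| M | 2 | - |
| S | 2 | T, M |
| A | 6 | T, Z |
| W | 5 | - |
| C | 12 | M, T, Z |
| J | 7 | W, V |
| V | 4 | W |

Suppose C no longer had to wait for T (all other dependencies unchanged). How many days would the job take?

25

Original critical path: Z→T→C = 8+7+12 = 27 ⇒ 27 days.
Without T→C, C's earliest start moves from 15 to 8.
After: Z→T→N = 8+7+10 = 25 → 25 days.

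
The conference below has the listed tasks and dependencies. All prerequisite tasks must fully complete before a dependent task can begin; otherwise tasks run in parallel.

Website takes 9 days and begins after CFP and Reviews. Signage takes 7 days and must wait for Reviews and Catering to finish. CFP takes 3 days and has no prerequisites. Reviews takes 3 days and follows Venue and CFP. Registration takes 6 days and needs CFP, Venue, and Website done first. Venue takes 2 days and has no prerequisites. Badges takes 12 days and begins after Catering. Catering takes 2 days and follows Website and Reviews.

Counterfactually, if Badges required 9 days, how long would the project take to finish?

26

The binding path is CFP→Reviews→Website→Catering→Badges = 3+3+9+2+12 = 29; finish at 29 days.
Badges lies on that path, so at 9 days the path becomes 26 days.
The critical path is still CFP→Reviews→Website→Catering→Badges; finish is now 26 days.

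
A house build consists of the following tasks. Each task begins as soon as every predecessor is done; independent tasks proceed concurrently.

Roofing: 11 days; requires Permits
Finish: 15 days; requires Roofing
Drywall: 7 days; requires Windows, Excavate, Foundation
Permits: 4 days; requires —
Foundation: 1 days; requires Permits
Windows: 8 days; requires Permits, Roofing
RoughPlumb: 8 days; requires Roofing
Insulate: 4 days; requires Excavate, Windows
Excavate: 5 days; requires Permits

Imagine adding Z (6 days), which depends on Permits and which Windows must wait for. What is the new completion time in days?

Originally the plan takes 30 days.
With Z inserted, Windows now waits for max(Permits, Roofing, Z).
New critical path: Permits→Roofing→Windows→Drywall = 4+11+8+7 = 30 ⇒ 30 days.

30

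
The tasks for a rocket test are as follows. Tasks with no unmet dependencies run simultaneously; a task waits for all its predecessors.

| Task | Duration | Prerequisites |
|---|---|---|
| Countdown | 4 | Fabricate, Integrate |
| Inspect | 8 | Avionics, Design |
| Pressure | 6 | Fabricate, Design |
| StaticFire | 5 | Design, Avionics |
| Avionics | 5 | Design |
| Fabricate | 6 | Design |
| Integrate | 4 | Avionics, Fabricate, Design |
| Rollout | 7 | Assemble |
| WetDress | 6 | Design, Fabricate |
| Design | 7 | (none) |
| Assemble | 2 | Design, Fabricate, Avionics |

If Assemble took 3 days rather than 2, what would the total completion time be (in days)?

The binding path is Design→Fabricate→Assemble→Rollout = 7+6+2+7 = 22; finish at 22 days.
Assemble lies on that path, so at 3 days the path becomes 23 days.
No other chain overtakes it, so the finish is 23 days.

23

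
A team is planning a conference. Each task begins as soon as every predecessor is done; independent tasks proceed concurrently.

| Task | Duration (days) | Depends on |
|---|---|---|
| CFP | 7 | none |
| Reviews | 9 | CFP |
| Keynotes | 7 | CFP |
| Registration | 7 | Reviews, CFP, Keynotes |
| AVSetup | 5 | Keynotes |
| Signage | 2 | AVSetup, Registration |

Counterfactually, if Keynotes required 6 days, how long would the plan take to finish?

The binding path is CFP→Reviews→Registration→Signage = 7+9+7+2 = 25; finish at 25 days.
Keynotes is off the critical path — its longest chain is 23 days, giving 2 of slack.
The critical path is still CFP→Reviews→Registration→Signage; finish is now 25 days.

25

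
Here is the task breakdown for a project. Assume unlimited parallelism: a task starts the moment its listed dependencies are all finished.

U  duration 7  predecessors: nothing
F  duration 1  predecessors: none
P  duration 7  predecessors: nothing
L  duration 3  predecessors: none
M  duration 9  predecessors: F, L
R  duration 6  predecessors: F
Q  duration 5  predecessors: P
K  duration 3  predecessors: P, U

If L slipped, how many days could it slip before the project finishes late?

0

The longest chain is P→Q = 7+5 = 12; overall finish 12 days.
The longest chain containing L totals 12 days.
Float = 12 − 12 = 0.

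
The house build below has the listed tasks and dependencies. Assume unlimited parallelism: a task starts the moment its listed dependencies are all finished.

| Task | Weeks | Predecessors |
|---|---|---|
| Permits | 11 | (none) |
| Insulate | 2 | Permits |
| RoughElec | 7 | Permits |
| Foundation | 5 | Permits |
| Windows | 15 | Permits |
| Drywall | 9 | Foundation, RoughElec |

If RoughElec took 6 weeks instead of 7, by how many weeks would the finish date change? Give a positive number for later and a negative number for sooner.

As given, the longest chain is Permits→RoughElec→Drywall = 11+7+9 = 27, so the finish is 27 weeks.
RoughElec lies on that path, so at 6 weeks the path becomes 26 weeks.
New critical path: Permits→Windows = 11+15 = 26 ⇒ 26 weeks.
Change in finish: 26 − 27 = -1 weeks.

-1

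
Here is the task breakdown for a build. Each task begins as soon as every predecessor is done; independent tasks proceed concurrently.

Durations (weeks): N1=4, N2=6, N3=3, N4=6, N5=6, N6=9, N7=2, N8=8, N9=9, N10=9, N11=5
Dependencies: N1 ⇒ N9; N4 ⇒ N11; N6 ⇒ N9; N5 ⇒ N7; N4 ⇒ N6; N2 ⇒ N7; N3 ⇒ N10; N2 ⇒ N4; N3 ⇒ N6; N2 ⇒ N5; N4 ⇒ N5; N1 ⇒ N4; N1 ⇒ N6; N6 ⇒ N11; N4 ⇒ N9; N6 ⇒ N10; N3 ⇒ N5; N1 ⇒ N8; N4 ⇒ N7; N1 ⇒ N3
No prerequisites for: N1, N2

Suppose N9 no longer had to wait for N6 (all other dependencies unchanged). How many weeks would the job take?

Original critical path: N2→N4→N6→N9 = 6+6+9+9 = 30 ⇒ 30 weeks.
Without N6→N9, N9's earliest start moves from 21 to 12.
The longest chain is now N2→N4→N6→N10 = 6+6+9+9 = 30, so the job takes 30 weeks.

30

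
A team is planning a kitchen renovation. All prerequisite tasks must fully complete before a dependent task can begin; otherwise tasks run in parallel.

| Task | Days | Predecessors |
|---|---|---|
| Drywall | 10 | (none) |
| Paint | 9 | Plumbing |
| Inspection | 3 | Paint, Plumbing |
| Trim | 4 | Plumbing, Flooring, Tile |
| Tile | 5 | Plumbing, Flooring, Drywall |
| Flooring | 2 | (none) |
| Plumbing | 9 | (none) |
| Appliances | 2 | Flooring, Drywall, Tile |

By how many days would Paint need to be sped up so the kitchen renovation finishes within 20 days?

1

Current finish: 21 days; target: 20.
Paint is on every critical path, so each day cut from Paint cuts the finish by one (this holds down to a finish of 19).
Need 21 − 20 = 1 day off Paint → Paint becomes 8 days, finish becomes 20.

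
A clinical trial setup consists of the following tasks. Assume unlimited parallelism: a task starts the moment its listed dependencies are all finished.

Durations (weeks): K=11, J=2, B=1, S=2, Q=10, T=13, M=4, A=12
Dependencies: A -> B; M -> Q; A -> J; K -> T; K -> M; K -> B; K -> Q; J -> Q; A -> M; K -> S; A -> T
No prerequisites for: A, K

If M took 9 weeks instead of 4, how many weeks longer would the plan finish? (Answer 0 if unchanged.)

As given, the longest chain is A→M→Q = 12+4+10 = 26, so the finish is 26 weeks.
M lies on that path, so at 9 weeks the path becomes 31 weeks.
That remains the longest chain; total 31 weeks.
Change in finish: 31 − 26 = +5 weeks.

5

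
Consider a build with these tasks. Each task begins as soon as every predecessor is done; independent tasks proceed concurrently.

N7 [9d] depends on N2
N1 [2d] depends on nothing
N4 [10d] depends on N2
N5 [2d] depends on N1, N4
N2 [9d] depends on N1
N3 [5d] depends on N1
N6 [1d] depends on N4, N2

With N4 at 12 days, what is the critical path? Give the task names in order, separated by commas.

N1, N2, N4, N5

Critical path before the change: N1→N2→N4→N5 = 2+9+10+2 = 23 giving 23 days.
Since N4 is critical, the +2 change carries straight to that chain (now 25 days).
That remains the longest chain; total 25 days.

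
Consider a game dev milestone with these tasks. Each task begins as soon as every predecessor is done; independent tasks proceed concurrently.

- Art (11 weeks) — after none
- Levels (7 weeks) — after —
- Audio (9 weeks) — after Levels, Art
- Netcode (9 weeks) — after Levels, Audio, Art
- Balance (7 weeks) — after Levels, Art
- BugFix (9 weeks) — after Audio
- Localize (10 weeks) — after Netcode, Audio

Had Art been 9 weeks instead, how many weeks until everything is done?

Actual critical path: Art→Audio→Netcode→Localize = 11+9+9+10 = 39 ⇒ 39 weeks.
Since Art is critical, the -2 change carries straight to that chain (now 37 weeks).
The critical path is still Art→Audio→Netcode→Localize; finish is now 37 weeks.

37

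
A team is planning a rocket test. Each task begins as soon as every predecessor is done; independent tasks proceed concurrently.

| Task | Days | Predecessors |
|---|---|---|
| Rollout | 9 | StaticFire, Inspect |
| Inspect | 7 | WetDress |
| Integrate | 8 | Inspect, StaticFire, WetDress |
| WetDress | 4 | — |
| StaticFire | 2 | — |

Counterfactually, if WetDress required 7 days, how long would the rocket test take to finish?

Critical path before the change: WetDress→Inspect→Rollout = 4+7+9 = 20 giving 20 days.
Since WetDress is critical, the +3 change carries straight to that chain (now 23 days).
No other chain overtakes it, so the finish is 23 days.

23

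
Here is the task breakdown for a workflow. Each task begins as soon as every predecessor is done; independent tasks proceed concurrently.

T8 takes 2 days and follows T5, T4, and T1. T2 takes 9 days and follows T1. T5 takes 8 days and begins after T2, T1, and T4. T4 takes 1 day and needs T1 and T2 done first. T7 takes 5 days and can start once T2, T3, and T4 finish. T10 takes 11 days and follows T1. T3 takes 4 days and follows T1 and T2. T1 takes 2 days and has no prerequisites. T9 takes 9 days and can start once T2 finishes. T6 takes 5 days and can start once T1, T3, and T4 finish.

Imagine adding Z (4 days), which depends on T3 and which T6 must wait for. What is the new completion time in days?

24

Originally the schedule takes 22 days.
With Z inserted, T6 now waits for max(T1, T3, T4, Z).
New critical path: T1→T2→T3→Z→T6 = 2+9+4+4+5 = 24 ⇒ 24 days.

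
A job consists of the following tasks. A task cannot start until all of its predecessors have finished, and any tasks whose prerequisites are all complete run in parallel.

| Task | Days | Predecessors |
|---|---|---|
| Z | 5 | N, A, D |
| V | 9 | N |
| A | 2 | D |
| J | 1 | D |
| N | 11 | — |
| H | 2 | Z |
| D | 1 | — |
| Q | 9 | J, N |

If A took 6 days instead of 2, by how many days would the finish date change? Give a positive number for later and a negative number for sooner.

As given, the longest chain is N→Q = 11+9 = 20, so the finish is 20 days.
A is off the critical path — its longest chain is 10 days, giving 10 of slack.
No other chain overtakes it, so the finish is 20 days.
Change in finish: 20 − 20 = +0 days.

0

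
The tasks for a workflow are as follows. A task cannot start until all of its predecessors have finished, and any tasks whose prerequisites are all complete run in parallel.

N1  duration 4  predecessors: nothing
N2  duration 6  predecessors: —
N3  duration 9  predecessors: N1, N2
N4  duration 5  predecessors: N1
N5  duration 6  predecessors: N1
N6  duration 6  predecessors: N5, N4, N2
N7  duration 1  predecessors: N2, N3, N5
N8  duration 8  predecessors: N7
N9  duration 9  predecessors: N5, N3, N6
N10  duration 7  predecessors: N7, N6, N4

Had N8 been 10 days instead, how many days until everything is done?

Baseline: N1→N5→N6→N9 = 4+6+6+9 = 25 → 25 days.
N8 has 1 day of float (longest path through it is 24).
Now N2→N3→N7→N8 = 6+9+1+10 = 26 is longest, so the finish becomes 26 days.

26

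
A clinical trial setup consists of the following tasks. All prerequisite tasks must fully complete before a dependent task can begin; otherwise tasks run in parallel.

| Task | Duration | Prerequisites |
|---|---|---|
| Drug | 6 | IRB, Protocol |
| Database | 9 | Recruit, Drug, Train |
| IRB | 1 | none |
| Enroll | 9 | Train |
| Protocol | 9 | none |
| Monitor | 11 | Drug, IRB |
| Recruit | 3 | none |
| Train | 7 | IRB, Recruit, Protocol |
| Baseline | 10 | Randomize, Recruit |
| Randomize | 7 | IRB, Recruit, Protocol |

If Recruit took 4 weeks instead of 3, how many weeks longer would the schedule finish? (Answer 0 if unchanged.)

Baseline: Protocol→Randomize→Baseline = 9+7+10 = 26 → 26 weeks.
The longest path through Recruit is only 20 weeks, so Recruit has float 6.
That remains the longest chain; total 26 weeks.
Change in finish: 26 − 26 = +0 weeks.

0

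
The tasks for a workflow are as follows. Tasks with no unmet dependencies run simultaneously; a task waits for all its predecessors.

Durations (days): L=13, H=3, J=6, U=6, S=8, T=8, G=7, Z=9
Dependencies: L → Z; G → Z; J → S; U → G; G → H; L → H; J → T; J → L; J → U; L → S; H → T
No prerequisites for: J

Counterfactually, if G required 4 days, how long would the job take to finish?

Baseline: J→U→G→H→T = 6+6+7+3+8 = 30 → 30 days.
G lies on that path, so at 4 days the path becomes 27 days.
Now J→L→H→T = 6+13+3+8 = 30 is longest, so the finish becomes 30 days.

30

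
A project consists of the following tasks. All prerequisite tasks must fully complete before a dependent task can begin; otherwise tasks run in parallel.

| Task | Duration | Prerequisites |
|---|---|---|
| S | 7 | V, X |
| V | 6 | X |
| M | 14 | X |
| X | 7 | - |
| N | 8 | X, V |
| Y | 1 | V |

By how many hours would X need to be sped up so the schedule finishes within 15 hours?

6

Current finish: 21 hours; target: 15.
X is on every critical path, so each hour cut from X cuts the finish by one (this holds down to a finish of 15).
Need 21 − 15 = 6 hours off X → X becomes 1 hour, finish becomes 15.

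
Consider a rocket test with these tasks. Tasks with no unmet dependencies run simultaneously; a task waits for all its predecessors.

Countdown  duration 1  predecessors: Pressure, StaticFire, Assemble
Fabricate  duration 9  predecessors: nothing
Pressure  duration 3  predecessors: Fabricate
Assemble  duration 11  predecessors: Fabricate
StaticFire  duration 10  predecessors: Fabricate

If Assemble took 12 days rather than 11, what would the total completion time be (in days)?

22

As given, the longest chain is Fabricate→Assemble→Countdown = 9+11+1 = 21, so the finish is 21 days.
Assemble is on the critical path; changing it to 12 makes that path 22 days.
No other chain overtakes it, so the finish is 22 days.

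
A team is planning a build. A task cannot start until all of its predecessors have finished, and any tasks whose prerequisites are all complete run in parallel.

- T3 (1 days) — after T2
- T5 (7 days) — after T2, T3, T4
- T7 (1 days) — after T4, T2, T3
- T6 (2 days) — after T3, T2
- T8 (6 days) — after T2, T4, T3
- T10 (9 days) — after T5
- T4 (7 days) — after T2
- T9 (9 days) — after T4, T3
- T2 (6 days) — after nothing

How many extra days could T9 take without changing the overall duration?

7

Critical path: T2→T4→T5→T10 = 6+7+7+9 = 29, so the finish is 29 days.
Longest path through T9: 22 days (earliest finish 22, latest finish 29).
Slack of T9 = 20 − 13 = 7 days.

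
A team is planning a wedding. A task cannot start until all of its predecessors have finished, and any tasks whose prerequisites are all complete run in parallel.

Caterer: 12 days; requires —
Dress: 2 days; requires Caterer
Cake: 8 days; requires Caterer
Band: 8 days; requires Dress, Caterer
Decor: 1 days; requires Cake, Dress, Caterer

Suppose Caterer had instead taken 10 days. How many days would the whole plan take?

20

The binding path is Caterer→Dress→Band = 12+2+8 = 22; finish at 22 days.
Since Caterer is critical, the -2 change carries straight to that chain (now 20 days).
No other chain overtakes it, so the finish is 20 days.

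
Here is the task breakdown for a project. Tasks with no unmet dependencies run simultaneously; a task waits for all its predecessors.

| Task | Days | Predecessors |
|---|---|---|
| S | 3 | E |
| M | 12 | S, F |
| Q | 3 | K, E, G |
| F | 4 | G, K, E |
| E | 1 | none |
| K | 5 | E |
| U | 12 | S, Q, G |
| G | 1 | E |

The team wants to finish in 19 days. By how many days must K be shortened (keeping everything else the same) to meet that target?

Current finish: 22 days; target: 19.
K is on every critical path, so each day cut from K cuts the finish by one (this holds down to a finish of 18).
Need 22 − 19 = 3 days off K → K becomes 2 days, finish becomes 19.

3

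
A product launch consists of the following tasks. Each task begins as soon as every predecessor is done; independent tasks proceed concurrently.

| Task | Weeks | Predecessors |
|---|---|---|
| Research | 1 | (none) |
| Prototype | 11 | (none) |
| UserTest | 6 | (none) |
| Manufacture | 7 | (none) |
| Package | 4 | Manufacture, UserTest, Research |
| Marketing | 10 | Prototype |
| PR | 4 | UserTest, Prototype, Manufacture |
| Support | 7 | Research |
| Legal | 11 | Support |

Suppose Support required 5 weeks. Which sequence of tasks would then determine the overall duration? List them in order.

Prototype, Marketing

Critical path before the change: Prototype→Marketing = 11+10 = 21 giving 21 weeks.
Support is off the critical path — its longest chain is 19 weeks, giving 2 of slack.
No other chain overtakes it, so the finish is 21 weeks.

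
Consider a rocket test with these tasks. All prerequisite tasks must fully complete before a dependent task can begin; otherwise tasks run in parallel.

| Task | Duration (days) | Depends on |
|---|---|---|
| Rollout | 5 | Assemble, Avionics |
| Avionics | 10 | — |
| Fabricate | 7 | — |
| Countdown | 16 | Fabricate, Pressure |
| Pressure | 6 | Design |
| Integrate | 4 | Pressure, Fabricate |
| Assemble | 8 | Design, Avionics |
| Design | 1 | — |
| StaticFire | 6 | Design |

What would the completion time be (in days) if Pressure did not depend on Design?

With the dependency in place, Design→Pressure→Countdown = 1+6+16 = 23 sets the finish at 23 days.
Without Design→Pressure, Pressure's earliest start moves from 1 to 0.
After: Fabricate→Countdown = 7+16 = 23 → 23 days.

23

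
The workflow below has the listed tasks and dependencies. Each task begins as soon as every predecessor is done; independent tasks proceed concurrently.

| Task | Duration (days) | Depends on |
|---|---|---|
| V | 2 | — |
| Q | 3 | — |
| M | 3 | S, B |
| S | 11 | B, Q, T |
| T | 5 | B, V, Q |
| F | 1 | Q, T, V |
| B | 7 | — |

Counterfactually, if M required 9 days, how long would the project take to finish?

32

As given, the longest chain is B→T→S→M = 7+5+11+3 = 26, so the finish is 26 days.
M lies on that path, so at 9 days the path becomes 32 days.
The critical path is still B→T→S→M; finish is now 32 days.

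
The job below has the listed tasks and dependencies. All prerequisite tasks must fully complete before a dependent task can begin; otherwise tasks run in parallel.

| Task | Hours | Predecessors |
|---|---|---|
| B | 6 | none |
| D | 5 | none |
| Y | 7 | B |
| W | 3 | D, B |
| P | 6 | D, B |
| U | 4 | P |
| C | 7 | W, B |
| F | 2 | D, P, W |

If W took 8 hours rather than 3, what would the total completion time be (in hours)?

21

The binding path is B→W→C = 6+3+7 = 16; finish at 16 hours.
Since W is critical, the +5 change carries straight to that chain (now 21 hours).
No other chain overtakes it, so the finish is 21 hours.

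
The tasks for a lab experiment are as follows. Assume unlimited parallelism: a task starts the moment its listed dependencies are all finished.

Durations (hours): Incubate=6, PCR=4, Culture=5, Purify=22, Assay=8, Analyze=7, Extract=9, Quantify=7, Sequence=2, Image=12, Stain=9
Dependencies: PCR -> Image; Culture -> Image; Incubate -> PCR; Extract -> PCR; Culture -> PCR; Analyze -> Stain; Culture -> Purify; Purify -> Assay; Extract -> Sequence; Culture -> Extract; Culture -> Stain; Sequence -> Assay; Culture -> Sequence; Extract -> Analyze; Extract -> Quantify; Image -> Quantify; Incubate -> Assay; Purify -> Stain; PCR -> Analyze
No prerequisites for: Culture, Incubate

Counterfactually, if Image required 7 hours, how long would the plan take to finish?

36

Actual critical path: Culture→Extract→PCR→Image→Quantify = 5+9+4+12+7 = 37 ⇒ 37 hours.
Image lies on that path, so at 7 hours the path becomes 32 hours.
The binding chain switches to Culture→Purify→Stain = 5+22+9 = 36; finish 36 hours.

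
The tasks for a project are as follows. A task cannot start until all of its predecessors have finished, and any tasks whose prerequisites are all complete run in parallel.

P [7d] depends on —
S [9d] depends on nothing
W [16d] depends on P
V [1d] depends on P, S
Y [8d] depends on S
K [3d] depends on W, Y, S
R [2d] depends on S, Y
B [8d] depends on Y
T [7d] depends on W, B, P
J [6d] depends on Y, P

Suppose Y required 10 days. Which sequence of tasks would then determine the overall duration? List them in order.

S, Y, B, T

Critical path before the change: S→Y→B→T = 9+8+8+7 = 32 giving 32 days.
Since Y is critical, the +2 change carries straight to that chain (now 34 days).
That remains the longest chain; total 34 days.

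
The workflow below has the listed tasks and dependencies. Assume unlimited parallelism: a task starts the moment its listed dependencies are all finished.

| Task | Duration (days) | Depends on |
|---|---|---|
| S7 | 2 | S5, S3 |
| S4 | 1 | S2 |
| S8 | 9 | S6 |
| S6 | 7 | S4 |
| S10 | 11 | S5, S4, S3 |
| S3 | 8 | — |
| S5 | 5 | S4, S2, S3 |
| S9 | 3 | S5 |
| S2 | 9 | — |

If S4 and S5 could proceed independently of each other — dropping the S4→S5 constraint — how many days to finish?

26

Original critical path: S2→S4→S5→S10 = 9+1+5+11 = 26 ⇒ 26 days.
Without S4→S5, S5's earliest start moves from 10 to 9.
After: S2→S4→S6→S8 = 9+1+7+9 = 26 → 26 days.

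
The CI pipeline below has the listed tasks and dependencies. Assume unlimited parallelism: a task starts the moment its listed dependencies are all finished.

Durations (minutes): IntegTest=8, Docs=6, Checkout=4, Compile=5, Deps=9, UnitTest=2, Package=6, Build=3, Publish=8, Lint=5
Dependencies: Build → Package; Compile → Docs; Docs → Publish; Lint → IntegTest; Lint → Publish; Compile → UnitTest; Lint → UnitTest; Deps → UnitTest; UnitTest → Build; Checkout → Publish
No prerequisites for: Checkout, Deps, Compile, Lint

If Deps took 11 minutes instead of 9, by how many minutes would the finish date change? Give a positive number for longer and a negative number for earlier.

2

The binding path is Deps→UnitTest→Build→Package = 9+2+3+6 = 20; finish at 20 minutes.
Deps is on the critical path; changing it to 11 makes that path 22 minutes.
No other chain overtakes it, so the finish is 22 minutes.
Change in finish: 22 − 20 = +2 minutes.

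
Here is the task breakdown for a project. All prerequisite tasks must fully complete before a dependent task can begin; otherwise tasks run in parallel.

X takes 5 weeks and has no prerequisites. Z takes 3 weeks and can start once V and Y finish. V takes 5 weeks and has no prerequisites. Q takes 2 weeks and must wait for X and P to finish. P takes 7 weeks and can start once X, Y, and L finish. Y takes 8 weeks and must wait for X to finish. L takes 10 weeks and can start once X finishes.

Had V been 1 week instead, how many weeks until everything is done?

24

Baseline: X→L→P→Q = 5+10+7+2 = 24 → 24 weeks.
The longest path through V is only 8 weeks, so V has float 16.
No other chain overtakes it, so the finish is 24 weeks.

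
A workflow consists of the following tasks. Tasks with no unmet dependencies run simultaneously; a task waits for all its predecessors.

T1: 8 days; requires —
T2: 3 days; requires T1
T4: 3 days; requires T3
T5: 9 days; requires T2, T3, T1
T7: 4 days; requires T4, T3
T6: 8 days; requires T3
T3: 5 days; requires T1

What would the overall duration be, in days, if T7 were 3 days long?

22

As given, the longest chain is T1→T3→T5 = 8+5+9 = 22, so the finish is 22 days.
T7 has 2 days of float (longest path through it is 20).
That remains the longest chain; total 22 days.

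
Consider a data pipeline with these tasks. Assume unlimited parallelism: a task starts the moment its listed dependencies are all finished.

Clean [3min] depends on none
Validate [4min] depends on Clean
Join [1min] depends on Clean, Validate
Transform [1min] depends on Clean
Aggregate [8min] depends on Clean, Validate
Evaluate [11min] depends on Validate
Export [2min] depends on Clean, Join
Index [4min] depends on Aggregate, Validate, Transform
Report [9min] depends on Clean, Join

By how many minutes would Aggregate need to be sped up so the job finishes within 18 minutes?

1

Current finish: 19 minutes; target: 18.
Aggregate is on every critical path, so each minute cut from Aggregate cuts the finish by one (this holds down to a finish of 18).
Need 19 − 18 = 1 minute off Aggregate → Aggregate becomes 7 minutes, finish becomes 18.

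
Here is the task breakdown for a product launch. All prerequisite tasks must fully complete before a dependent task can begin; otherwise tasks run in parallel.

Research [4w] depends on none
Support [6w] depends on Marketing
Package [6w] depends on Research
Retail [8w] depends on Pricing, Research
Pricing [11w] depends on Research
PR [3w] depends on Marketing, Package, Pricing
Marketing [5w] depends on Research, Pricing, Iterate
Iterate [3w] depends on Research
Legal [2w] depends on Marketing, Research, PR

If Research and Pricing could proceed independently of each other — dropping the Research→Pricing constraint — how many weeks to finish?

Before: longest chain Research→Pricing→Marketing→Support = 4+11+5+6 = 26, finish 26.
Without Research→Pricing, Pricing's earliest start moves from 4 to 0.
After: Pricing→Marketing→Support = 11+5+6 = 22 → 22 weeks.

22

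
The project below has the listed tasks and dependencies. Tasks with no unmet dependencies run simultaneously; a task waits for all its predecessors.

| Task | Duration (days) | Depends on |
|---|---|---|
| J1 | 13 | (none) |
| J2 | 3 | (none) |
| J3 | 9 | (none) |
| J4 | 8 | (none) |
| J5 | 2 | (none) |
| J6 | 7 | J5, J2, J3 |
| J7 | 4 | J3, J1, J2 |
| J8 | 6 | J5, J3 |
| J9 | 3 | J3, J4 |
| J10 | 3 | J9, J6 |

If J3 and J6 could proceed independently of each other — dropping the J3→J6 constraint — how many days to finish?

17

With the dependency in place, J3→J6→J10 = 9+7+3 = 19 sets the finish at 19 days.
Without J3→J6, J6's earliest start moves from 9 to 3.
After: J1→J7 = 13+4 = 17 → 17 days.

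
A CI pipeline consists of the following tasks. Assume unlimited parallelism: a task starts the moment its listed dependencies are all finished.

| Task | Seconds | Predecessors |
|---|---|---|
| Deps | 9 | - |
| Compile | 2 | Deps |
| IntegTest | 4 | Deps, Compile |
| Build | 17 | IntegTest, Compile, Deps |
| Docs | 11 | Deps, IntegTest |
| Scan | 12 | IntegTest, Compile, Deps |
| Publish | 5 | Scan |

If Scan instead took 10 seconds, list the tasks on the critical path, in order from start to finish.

Baseline: Deps→Compile→IntegTest→Scan→Publish = 9+2+4+12+5 = 32 → 32 seconds.
Scan is on the critical path; changing it to 10 makes that path 30 seconds.
New critical path: Deps→Compile→IntegTest→Build = 9+2+4+17 = 32 ⇒ 32 seconds.

Deps, Compile, IntegTest, Build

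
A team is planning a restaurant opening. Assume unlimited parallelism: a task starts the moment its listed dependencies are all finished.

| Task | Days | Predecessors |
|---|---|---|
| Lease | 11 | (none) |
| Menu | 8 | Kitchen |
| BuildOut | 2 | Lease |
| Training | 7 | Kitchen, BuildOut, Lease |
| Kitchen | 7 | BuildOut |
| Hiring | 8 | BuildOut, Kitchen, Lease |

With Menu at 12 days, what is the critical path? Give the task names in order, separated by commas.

The binding path is Lease→BuildOut→Kitchen→Menu = 11+2+7+8 = 28; finish at 28 days.
Menu lies on that path, so at 12 days the path becomes 32 days.
No other chain overtakes it, so the finish is 32 days.

Lease, BuildOut, Kitchen, Menu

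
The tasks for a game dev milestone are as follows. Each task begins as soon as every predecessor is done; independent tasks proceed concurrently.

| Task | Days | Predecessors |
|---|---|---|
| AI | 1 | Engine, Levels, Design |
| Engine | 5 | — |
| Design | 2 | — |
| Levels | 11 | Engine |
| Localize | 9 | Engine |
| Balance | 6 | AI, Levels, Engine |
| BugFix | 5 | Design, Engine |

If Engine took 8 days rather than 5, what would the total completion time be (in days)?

Critical path before the change: Engine→Levels→AI→Balance = 5+11+1+6 = 23 giving 23 days.
Engine is on the critical path; changing it to 8 makes that path 26 days.
No other chain overtakes it, so the finish is 26 days.

26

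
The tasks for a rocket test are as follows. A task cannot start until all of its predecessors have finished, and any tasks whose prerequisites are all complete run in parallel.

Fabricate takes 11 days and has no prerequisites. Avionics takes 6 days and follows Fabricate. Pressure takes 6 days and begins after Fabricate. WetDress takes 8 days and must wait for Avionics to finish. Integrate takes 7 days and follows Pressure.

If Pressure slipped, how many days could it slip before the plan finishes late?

1

Critical path: Fabricate→Avionics→WetDress = 11+6+8 = 25, so the finish is 25 days.
Longest path through Pressure: 24 days (earliest finish 17, latest finish 18).
Slack of Pressure = 12 − 11 = 1 day.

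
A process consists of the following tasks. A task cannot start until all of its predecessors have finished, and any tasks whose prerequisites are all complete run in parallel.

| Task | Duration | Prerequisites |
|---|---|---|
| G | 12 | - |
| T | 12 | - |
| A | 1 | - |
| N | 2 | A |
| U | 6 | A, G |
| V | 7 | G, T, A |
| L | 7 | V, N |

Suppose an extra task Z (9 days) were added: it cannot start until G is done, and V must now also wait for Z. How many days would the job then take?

Originally the job takes 26 days.
With Z inserted, V now waits for max(G, T, A, Z).
New critical path: G→Z→V→L = 12+9+7+7 = 35 ⇒ 35 days.

35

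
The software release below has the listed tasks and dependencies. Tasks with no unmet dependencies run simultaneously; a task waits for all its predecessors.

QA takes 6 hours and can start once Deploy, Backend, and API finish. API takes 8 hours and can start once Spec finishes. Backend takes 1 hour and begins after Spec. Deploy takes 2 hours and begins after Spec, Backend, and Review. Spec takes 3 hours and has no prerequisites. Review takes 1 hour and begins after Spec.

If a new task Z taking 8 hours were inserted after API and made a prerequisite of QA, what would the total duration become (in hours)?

25

Originally the software release takes 17 hours.
With Z inserted, QA now waits for max(Deploy, Backend, API, Z).
New critical path: Spec→API→Z→QA = 3+8+8+6 = 25 ⇒ 25 hours.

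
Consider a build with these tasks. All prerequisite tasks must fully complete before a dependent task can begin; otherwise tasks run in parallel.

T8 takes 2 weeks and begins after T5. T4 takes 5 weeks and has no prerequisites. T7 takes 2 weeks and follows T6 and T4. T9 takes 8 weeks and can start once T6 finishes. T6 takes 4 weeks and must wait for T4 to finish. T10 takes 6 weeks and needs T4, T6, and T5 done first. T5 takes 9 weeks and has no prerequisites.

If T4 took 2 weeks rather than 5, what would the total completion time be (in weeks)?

Actual critical path: T4→T6→T9 = 5+4+8 = 17 ⇒ 17 weeks.
Since T4 is critical, the -3 change carries straight to that chain (now 14 weeks).
New critical path: T5→T10 = 9+6 = 15 ⇒ 15 weeks.

15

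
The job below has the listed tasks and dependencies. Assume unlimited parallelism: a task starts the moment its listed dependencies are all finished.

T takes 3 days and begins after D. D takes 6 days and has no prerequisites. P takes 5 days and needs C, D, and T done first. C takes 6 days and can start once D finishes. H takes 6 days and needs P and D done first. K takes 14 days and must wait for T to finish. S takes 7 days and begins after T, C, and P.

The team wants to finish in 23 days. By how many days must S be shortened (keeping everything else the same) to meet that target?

1

Current finish: 24 days; target: 23.
S is on every critical path, so each day cut from S cuts the finish by one (this holds down to a finish of 23).
Need 24 − 23 = 1 day off S → S becomes 6 days, finish becomes 23.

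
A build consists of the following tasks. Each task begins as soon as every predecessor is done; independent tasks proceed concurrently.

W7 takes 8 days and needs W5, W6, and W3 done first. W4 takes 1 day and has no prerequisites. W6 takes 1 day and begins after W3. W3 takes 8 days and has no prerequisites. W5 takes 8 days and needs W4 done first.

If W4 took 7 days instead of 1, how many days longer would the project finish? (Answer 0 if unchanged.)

Critical path before the change: W4→W5→W7 = 1+8+8 = 17 giving 17 days.
W4 is on the critical path; changing it to 7 makes that path 23 days.
That remains the longest chain; total 23 days.
Change in finish: 23 − 17 = +6 days.

6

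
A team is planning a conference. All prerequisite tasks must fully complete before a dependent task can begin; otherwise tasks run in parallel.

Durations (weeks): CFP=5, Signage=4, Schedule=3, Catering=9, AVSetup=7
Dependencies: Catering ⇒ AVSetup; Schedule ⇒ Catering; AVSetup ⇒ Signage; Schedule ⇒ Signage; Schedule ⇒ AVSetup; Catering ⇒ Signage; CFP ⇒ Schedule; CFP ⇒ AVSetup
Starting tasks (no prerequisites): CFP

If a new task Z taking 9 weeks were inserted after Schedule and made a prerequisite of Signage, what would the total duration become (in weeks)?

Originally the conference takes 28 weeks.
With Z inserted, Signage now waits for max(Catering, AVSetup, Schedule, Z).
New critical path: CFP→Schedule→Catering→AVSetup→Signage = 5+3+9+7+4 = 28 ⇒ 28 weeks.

28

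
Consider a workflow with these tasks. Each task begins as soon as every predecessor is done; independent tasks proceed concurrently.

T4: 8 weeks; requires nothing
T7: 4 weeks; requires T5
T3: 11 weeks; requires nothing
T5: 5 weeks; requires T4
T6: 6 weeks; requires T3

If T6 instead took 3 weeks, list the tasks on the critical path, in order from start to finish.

T4, T5, T7

Critical path before the change: T3→T6 = 11+6 = 17 giving 17 weeks.
T6 lies on that path, so at 3 weeks the path becomes 14 weeks.
The binding chain switches to T4→T5→T7 = 8+5+4 = 17; finish 17 weeks.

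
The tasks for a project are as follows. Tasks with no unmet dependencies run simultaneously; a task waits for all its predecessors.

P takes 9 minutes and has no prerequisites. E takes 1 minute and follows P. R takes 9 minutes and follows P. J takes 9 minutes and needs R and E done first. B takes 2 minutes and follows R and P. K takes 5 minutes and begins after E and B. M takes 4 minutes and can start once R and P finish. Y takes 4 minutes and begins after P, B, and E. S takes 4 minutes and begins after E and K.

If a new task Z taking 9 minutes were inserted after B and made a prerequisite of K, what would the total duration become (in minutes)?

Originally the schedule takes 29 minutes.
With Z inserted, K now waits for max(E, B, Z).
New critical path: P→R→B→Z→K→S = 9+9+2+9+5+4 = 38 ⇒ 38 minutes.

38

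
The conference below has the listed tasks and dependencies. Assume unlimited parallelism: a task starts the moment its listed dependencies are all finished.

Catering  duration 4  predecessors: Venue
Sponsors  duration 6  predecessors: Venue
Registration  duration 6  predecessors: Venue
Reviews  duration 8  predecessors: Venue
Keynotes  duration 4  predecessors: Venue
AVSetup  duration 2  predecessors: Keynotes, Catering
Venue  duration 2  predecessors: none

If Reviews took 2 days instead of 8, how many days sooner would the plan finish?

2

The binding path is Venue→Reviews = 2+8 = 10; finish at 10 days.
Reviews is on the critical path; changing it to 2 makes that path 4 days.
Now Venue→Keynotes→AVSetup = 2+4+2 = 8 is longest, so the finish becomes 8 days.
Change in finish: 8 − 10 = -2 days.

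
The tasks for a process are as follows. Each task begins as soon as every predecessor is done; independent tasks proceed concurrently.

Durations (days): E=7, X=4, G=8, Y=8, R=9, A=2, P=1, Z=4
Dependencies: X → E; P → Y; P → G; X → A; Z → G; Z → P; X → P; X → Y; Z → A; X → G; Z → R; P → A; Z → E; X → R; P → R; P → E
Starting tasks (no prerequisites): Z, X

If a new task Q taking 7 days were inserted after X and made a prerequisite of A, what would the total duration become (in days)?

Originally the job takes 14 days.
With Q inserted, A now waits for max(Z, X, P, Q).
New critical path: Z→P→R = 4+1+9 = 14 ⇒ 14 days.

14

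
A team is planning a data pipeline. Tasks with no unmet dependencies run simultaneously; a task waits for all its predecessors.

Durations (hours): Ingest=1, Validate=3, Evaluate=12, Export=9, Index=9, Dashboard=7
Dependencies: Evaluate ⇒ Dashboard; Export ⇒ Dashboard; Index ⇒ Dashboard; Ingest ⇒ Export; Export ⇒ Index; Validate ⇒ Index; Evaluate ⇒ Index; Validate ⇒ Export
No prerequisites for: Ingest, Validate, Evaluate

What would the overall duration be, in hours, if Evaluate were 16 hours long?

The binding path is Evaluate→Index→Dashboard = 12+9+7 = 28; finish at 28 hours.
Evaluate lies on that path, so at 16 hours the path becomes 32 hours.
That remains the longest chain; total 32 hours.

32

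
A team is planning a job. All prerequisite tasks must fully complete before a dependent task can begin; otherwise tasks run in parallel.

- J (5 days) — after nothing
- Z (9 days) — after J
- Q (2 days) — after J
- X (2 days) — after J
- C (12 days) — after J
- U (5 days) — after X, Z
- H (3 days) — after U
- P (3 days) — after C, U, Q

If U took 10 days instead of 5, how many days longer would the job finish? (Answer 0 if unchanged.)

Baseline: J→Z→U→H = 5+9+5+3 = 22 → 22 days.
U is on the critical path; changing it to 10 makes that path 27 days.
The critical path is still J→Z→U→H; finish is now 27 days.
Change in finish: 27 − 22 = +5 days.

5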